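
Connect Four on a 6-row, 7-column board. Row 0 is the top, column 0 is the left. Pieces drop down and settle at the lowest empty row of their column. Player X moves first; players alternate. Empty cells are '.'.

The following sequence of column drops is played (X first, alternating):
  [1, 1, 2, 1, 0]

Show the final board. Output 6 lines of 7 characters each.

Answer: .......
.......
.......
.O.....
.O.....
XXX....

Derivation:
Move 1: X drops in col 1, lands at row 5
Move 2: O drops in col 1, lands at row 4
Move 3: X drops in col 2, lands at row 5
Move 4: O drops in col 1, lands at row 3
Move 5: X drops in col 0, lands at row 5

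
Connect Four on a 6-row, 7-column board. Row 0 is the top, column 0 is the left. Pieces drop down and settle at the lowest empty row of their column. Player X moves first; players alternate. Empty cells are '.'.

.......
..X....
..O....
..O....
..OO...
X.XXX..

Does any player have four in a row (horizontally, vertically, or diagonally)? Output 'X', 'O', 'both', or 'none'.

none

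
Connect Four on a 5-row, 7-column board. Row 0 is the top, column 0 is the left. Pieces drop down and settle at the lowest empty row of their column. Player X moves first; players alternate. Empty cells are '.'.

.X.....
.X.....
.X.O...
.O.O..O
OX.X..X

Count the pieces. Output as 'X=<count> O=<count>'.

X=6 O=5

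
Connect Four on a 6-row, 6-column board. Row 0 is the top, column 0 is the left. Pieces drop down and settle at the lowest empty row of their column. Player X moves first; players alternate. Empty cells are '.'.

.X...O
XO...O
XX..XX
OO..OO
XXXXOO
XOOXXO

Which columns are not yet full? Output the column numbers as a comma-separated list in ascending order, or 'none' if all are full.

col 0: top cell = '.' → open
col 1: top cell = 'X' → FULL
col 2: top cell = '.' → open
col 3: top cell = '.' → open
col 4: top cell = '.' → open
col 5: top cell = 'O' → FULL

Answer: 0,2,3,4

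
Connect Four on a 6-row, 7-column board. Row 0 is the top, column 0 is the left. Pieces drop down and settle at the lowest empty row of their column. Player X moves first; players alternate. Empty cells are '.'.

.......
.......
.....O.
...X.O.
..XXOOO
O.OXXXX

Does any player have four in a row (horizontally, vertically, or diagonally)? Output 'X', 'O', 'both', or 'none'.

X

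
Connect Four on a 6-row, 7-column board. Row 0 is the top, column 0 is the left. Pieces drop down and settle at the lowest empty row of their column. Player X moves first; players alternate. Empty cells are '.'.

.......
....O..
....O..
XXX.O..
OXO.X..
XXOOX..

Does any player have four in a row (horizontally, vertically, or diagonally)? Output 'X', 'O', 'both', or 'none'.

none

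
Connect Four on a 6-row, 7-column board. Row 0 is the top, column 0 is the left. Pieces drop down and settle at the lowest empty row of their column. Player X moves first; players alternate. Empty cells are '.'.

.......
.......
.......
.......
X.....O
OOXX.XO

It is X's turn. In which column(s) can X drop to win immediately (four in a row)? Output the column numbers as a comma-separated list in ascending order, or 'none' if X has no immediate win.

col 0: drop X → no win
col 1: drop X → no win
col 2: drop X → no win
col 3: drop X → no win
col 4: drop X → WIN!
col 5: drop X → no win
col 6: drop X → no win

Answer: 4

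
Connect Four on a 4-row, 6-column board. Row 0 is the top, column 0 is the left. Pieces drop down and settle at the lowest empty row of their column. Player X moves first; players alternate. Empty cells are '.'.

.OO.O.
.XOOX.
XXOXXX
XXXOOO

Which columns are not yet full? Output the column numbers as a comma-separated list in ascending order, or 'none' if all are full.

Answer: 0,3,5

Derivation:
col 0: top cell = '.' → open
col 1: top cell = 'O' → FULL
col 2: top cell = 'O' → FULL
col 3: top cell = '.' → open
col 4: top cell = 'O' → FULL
col 5: top cell = '.' → open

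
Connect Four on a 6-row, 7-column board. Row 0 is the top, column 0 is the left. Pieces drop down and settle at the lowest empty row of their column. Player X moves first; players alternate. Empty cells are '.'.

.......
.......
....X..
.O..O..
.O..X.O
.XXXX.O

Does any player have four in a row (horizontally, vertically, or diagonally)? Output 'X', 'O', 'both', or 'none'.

X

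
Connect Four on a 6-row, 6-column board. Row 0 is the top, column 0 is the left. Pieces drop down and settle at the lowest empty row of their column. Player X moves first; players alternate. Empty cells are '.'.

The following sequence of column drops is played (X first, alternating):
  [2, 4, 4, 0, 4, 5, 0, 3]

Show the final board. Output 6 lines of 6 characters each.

Answer: ......
......
......
....X.
X...X.
O.XOOO

Derivation:
Move 1: X drops in col 2, lands at row 5
Move 2: O drops in col 4, lands at row 5
Move 3: X drops in col 4, lands at row 4
Move 4: O drops in col 0, lands at row 5
Move 5: X drops in col 4, lands at row 3
Move 6: O drops in col 5, lands at row 5
Move 7: X drops in col 0, lands at row 4
Move 8: O drops in col 3, lands at row 5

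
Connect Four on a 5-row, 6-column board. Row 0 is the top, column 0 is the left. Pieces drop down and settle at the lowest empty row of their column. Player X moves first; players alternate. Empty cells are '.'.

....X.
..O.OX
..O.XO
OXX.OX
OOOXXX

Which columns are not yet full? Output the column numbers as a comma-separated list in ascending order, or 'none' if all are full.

Answer: 0,1,2,3,5

Derivation:
col 0: top cell = '.' → open
col 1: top cell = '.' → open
col 2: top cell = '.' → open
col 3: top cell = '.' → open
col 4: top cell = 'X' → FULL
col 5: top cell = '.' → open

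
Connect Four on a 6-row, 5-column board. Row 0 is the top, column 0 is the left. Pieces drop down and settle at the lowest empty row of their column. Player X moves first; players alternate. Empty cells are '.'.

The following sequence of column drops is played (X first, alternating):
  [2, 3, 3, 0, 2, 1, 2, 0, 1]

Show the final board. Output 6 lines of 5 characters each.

Move 1: X drops in col 2, lands at row 5
Move 2: O drops in col 3, lands at row 5
Move 3: X drops in col 3, lands at row 4
Move 4: O drops in col 0, lands at row 5
Move 5: X drops in col 2, lands at row 4
Move 6: O drops in col 1, lands at row 5
Move 7: X drops in col 2, lands at row 3
Move 8: O drops in col 0, lands at row 4
Move 9: X drops in col 1, lands at row 4

Answer: .....
.....
.....
..X..
OXXX.
OOXO.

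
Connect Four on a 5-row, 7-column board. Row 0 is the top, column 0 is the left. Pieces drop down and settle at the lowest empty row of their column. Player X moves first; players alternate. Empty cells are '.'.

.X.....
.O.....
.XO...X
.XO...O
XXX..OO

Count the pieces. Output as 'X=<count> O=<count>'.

X=7 O=6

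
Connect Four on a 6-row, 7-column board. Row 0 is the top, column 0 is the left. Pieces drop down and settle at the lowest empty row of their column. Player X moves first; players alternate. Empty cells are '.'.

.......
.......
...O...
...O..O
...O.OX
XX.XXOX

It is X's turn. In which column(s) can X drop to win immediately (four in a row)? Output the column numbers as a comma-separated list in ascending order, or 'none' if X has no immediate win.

Answer: 2

Derivation:
col 0: drop X → no win
col 1: drop X → no win
col 2: drop X → WIN!
col 3: drop X → no win
col 4: drop X → no win
col 5: drop X → no win
col 6: drop X → no win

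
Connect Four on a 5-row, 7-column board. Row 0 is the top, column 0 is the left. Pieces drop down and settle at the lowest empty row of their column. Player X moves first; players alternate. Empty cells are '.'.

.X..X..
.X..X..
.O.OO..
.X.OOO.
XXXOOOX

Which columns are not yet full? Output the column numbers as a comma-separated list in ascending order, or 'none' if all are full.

col 0: top cell = '.' → open
col 1: top cell = 'X' → FULL
col 2: top cell = '.' → open
col 3: top cell = '.' → open
col 4: top cell = 'X' → FULL
col 5: top cell = '.' → open
col 6: top cell = '.' → open

Answer: 0,2,3,5,6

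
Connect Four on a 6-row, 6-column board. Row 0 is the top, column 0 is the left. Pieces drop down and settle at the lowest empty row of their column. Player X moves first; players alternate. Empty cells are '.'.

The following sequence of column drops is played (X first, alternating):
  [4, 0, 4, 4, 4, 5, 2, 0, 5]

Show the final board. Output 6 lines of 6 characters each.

Move 1: X drops in col 4, lands at row 5
Move 2: O drops in col 0, lands at row 5
Move 3: X drops in col 4, lands at row 4
Move 4: O drops in col 4, lands at row 3
Move 5: X drops in col 4, lands at row 2
Move 6: O drops in col 5, lands at row 5
Move 7: X drops in col 2, lands at row 5
Move 8: O drops in col 0, lands at row 4
Move 9: X drops in col 5, lands at row 4

Answer: ......
......
....X.
....O.
O...XX
O.X.XO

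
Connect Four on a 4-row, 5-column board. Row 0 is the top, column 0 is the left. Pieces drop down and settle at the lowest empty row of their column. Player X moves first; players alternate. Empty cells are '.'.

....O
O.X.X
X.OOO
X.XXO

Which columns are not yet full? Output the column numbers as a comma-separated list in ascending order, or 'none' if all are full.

Answer: 0,1,2,3

Derivation:
col 0: top cell = '.' → open
col 1: top cell = '.' → open
col 2: top cell = '.' → open
col 3: top cell = '.' → open
col 4: top cell = 'O' → FULL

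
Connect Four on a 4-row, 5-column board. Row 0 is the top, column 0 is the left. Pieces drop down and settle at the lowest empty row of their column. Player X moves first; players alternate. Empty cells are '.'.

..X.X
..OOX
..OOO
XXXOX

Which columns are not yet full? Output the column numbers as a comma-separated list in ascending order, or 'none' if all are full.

Answer: 0,1,3

Derivation:
col 0: top cell = '.' → open
col 1: top cell = '.' → open
col 2: top cell = 'X' → FULL
col 3: top cell = '.' → open
col 4: top cell = 'X' → FULL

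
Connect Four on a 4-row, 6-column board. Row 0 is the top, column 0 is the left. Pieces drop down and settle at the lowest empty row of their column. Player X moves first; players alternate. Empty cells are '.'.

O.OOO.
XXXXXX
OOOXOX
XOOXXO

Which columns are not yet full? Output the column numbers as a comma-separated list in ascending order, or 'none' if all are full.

Answer: 1,5

Derivation:
col 0: top cell = 'O' → FULL
col 1: top cell = '.' → open
col 2: top cell = 'O' → FULL
col 3: top cell = 'O' → FULL
col 4: top cell = 'O' → FULL
col 5: top cell = '.' → open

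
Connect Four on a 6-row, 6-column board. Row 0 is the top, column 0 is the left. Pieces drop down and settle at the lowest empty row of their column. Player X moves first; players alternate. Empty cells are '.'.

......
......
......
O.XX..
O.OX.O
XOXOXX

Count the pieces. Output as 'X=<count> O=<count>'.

X=7 O=6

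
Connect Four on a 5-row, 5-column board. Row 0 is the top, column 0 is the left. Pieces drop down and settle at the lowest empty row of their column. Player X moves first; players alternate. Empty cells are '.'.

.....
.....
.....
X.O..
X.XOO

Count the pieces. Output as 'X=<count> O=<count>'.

X=3 O=3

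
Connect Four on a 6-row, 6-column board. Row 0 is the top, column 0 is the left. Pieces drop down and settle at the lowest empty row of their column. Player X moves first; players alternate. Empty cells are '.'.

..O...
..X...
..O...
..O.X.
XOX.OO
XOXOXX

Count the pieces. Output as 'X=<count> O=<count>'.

X=8 O=8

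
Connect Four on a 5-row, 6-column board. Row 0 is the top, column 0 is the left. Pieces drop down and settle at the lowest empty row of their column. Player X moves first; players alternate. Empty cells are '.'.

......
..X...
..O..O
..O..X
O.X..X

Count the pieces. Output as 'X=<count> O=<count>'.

X=4 O=4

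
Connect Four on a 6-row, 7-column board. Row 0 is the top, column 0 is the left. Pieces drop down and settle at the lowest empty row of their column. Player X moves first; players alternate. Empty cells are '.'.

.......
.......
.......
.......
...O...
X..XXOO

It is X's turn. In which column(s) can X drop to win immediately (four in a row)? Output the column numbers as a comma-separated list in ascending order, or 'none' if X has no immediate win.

col 0: drop X → no win
col 1: drop X → no win
col 2: drop X → no win
col 3: drop X → no win
col 4: drop X → no win
col 5: drop X → no win
col 6: drop X → no win

Answer: none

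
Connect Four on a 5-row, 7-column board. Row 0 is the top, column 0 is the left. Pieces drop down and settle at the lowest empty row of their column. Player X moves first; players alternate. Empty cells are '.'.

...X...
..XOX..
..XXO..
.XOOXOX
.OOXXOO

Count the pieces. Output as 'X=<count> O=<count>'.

X=10 O=9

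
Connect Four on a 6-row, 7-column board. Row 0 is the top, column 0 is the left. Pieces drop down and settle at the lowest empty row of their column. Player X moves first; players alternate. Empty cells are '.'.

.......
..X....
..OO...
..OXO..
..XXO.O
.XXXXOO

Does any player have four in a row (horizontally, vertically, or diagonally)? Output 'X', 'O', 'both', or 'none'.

X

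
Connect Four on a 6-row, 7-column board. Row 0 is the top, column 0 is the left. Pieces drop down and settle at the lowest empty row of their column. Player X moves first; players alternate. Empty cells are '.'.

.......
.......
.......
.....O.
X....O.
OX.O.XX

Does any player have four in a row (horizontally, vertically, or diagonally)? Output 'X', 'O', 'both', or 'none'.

none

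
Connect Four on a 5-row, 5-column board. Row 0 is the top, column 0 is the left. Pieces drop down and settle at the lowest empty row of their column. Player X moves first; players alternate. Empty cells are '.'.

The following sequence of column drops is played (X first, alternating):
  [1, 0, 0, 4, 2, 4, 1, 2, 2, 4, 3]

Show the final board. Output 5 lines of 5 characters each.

Move 1: X drops in col 1, lands at row 4
Move 2: O drops in col 0, lands at row 4
Move 3: X drops in col 0, lands at row 3
Move 4: O drops in col 4, lands at row 4
Move 5: X drops in col 2, lands at row 4
Move 6: O drops in col 4, lands at row 3
Move 7: X drops in col 1, lands at row 3
Move 8: O drops in col 2, lands at row 3
Move 9: X drops in col 2, lands at row 2
Move 10: O drops in col 4, lands at row 2
Move 11: X drops in col 3, lands at row 4

Answer: .....
.....
..X.O
XXO.O
OXXXO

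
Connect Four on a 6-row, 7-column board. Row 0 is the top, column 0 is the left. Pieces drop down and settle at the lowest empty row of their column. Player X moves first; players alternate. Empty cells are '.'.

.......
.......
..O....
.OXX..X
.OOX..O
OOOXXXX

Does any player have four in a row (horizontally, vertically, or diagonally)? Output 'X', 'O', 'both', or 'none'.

X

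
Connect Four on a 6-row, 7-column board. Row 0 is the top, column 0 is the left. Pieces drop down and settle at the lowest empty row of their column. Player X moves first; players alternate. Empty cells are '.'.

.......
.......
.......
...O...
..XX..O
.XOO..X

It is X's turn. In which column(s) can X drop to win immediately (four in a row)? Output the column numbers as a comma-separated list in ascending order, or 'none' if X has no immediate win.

col 0: drop X → no win
col 1: drop X → no win
col 2: drop X → no win
col 3: drop X → no win
col 4: drop X → no win
col 5: drop X → no win
col 6: drop X → no win

Answer: none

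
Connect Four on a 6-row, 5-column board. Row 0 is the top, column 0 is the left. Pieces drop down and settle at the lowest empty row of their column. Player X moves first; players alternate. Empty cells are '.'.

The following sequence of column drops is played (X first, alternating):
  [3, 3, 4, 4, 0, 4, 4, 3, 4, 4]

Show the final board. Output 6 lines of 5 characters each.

Move 1: X drops in col 3, lands at row 5
Move 2: O drops in col 3, lands at row 4
Move 3: X drops in col 4, lands at row 5
Move 4: O drops in col 4, lands at row 4
Move 5: X drops in col 0, lands at row 5
Move 6: O drops in col 4, lands at row 3
Move 7: X drops in col 4, lands at row 2
Move 8: O drops in col 3, lands at row 3
Move 9: X drops in col 4, lands at row 1
Move 10: O drops in col 4, lands at row 0

Answer: ....O
....X
....X
...OO
...OO
X..XX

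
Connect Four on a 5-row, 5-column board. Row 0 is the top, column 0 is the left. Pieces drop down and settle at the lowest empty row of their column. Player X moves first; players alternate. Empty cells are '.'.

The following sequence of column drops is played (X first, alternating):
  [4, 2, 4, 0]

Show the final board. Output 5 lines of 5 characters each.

Move 1: X drops in col 4, lands at row 4
Move 2: O drops in col 2, lands at row 4
Move 3: X drops in col 4, lands at row 3
Move 4: O drops in col 0, lands at row 4

Answer: .....
.....
.....
....X
O.O.X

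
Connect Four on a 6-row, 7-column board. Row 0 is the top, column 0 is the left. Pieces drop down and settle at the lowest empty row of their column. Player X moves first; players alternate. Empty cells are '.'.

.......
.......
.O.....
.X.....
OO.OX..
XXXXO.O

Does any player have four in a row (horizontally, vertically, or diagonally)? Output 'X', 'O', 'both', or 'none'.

X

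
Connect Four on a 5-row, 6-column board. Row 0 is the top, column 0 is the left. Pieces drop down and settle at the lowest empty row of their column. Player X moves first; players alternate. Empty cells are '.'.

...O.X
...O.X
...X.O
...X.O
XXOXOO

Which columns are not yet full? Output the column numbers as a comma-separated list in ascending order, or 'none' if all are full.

Answer: 0,1,2,4

Derivation:
col 0: top cell = '.' → open
col 1: top cell = '.' → open
col 2: top cell = '.' → open
col 3: top cell = 'O' → FULL
col 4: top cell = '.' → open
col 5: top cell = 'X' → FULL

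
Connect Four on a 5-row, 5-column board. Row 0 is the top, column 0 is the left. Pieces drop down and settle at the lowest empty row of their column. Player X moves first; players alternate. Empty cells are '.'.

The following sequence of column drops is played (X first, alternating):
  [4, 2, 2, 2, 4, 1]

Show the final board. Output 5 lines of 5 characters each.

Answer: .....
.....
..O..
..X.X
.OO.X

Derivation:
Move 1: X drops in col 4, lands at row 4
Move 2: O drops in col 2, lands at row 4
Move 3: X drops in col 2, lands at row 3
Move 4: O drops in col 2, lands at row 2
Move 5: X drops in col 4, lands at row 3
Move 6: O drops in col 1, lands at row 4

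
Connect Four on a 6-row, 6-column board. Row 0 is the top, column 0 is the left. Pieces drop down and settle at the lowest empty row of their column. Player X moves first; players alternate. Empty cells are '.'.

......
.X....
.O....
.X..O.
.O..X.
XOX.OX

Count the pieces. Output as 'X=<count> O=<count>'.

X=6 O=5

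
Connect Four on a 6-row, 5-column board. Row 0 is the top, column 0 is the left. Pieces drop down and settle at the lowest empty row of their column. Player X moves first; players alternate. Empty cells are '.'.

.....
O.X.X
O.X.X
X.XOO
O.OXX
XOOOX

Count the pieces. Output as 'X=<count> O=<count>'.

X=10 O=9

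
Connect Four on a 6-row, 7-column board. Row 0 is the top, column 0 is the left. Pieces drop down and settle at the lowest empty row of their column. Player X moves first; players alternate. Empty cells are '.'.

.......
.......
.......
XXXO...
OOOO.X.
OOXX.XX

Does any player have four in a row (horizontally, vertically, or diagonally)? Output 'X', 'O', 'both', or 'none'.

O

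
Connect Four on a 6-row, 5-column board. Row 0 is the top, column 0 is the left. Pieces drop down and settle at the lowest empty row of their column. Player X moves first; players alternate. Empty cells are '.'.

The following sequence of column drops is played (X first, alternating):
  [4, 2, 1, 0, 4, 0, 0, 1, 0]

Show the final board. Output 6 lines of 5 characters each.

Answer: .....
.....
X....
X....
OO..X
OXO.X

Derivation:
Move 1: X drops in col 4, lands at row 5
Move 2: O drops in col 2, lands at row 5
Move 3: X drops in col 1, lands at row 5
Move 4: O drops in col 0, lands at row 5
Move 5: X drops in col 4, lands at row 4
Move 6: O drops in col 0, lands at row 4
Move 7: X drops in col 0, lands at row 3
Move 8: O drops in col 1, lands at row 4
Move 9: X drops in col 0, lands at row 2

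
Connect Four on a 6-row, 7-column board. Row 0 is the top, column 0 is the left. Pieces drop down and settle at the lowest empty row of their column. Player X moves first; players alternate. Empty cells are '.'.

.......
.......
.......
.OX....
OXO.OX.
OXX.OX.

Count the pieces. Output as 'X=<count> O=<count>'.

X=6 O=6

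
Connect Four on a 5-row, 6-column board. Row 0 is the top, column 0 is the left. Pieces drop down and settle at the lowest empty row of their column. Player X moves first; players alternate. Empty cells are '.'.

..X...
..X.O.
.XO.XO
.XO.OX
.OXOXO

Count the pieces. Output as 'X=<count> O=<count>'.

X=8 O=8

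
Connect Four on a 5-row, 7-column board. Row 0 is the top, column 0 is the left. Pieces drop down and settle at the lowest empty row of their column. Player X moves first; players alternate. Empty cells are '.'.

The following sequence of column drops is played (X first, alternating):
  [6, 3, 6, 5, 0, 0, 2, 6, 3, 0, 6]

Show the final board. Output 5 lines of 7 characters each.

Move 1: X drops in col 6, lands at row 4
Move 2: O drops in col 3, lands at row 4
Move 3: X drops in col 6, lands at row 3
Move 4: O drops in col 5, lands at row 4
Move 5: X drops in col 0, lands at row 4
Move 6: O drops in col 0, lands at row 3
Move 7: X drops in col 2, lands at row 4
Move 8: O drops in col 6, lands at row 2
Move 9: X drops in col 3, lands at row 3
Move 10: O drops in col 0, lands at row 2
Move 11: X drops in col 6, lands at row 1

Answer: .......
......X
O.....O
O..X..X
X.XO.OX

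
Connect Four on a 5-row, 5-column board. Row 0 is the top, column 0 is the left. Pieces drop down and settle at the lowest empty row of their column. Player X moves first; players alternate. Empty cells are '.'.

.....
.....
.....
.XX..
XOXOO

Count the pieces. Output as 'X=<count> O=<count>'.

X=4 O=3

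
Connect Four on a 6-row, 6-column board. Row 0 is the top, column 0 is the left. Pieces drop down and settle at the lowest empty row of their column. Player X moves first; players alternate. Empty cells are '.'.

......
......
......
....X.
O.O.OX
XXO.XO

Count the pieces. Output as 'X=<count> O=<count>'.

X=5 O=5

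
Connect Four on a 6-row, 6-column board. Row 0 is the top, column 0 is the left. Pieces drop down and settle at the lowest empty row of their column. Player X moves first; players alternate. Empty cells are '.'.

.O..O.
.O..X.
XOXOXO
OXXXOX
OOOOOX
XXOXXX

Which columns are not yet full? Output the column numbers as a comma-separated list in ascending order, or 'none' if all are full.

col 0: top cell = '.' → open
col 1: top cell = 'O' → FULL
col 2: top cell = '.' → open
col 3: top cell = '.' → open
col 4: top cell = 'O' → FULL
col 5: top cell = '.' → open

Answer: 0,2,3,5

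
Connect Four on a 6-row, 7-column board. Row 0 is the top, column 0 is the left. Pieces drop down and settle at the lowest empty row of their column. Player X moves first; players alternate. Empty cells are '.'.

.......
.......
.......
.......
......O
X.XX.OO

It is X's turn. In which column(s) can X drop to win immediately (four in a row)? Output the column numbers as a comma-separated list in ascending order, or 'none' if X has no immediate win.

Answer: 1

Derivation:
col 0: drop X → no win
col 1: drop X → WIN!
col 2: drop X → no win
col 3: drop X → no win
col 4: drop X → no win
col 5: drop X → no win
col 6: drop X → no win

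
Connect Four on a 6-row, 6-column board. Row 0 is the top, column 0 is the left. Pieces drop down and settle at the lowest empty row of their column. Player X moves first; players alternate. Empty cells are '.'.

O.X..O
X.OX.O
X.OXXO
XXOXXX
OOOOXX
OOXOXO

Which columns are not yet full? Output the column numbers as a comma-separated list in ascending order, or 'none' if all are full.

col 0: top cell = 'O' → FULL
col 1: top cell = '.' → open
col 2: top cell = 'X' → FULL
col 3: top cell = '.' → open
col 4: top cell = '.' → open
col 5: top cell = 'O' → FULL

Answer: 1,3,4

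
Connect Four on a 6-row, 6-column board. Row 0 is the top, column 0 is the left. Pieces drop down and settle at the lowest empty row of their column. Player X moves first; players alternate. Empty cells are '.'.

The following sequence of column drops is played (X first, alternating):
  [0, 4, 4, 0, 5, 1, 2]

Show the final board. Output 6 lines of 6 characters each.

Move 1: X drops in col 0, lands at row 5
Move 2: O drops in col 4, lands at row 5
Move 3: X drops in col 4, lands at row 4
Move 4: O drops in col 0, lands at row 4
Move 5: X drops in col 5, lands at row 5
Move 6: O drops in col 1, lands at row 5
Move 7: X drops in col 2, lands at row 5

Answer: ......
......
......
......
O...X.
XOX.OX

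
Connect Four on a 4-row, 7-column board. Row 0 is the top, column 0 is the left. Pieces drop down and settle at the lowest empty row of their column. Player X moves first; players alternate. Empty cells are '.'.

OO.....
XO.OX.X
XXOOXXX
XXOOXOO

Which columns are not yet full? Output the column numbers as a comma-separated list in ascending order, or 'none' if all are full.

Answer: 2,3,4,5,6

Derivation:
col 0: top cell = 'O' → FULL
col 1: top cell = 'O' → FULL
col 2: top cell = '.' → open
col 3: top cell = '.' → open
col 4: top cell = '.' → open
col 5: top cell = '.' → open
col 6: top cell = '.' → open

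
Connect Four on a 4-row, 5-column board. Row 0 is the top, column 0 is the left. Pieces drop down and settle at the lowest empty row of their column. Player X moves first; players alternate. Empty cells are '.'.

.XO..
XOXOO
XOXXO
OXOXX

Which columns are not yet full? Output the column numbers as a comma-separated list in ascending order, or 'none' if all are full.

col 0: top cell = '.' → open
col 1: top cell = 'X' → FULL
col 2: top cell = 'O' → FULL
col 3: top cell = '.' → open
col 4: top cell = '.' → open

Answer: 0,3,4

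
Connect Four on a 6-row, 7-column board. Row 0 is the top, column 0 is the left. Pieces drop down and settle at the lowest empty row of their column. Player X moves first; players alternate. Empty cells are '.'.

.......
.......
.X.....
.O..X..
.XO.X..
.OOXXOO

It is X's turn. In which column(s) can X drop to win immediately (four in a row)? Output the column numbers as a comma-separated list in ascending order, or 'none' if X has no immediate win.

Answer: 4

Derivation:
col 0: drop X → no win
col 1: drop X → no win
col 2: drop X → no win
col 3: drop X → no win
col 4: drop X → WIN!
col 5: drop X → no win
col 6: drop X → no win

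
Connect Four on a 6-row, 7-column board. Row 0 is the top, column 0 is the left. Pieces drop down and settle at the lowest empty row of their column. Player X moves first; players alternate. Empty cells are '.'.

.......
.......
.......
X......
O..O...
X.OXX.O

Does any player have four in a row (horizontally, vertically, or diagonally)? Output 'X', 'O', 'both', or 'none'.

none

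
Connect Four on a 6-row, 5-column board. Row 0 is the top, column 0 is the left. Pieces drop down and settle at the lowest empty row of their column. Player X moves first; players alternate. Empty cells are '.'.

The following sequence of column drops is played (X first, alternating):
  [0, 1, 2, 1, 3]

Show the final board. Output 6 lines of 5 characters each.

Move 1: X drops in col 0, lands at row 5
Move 2: O drops in col 1, lands at row 5
Move 3: X drops in col 2, lands at row 5
Move 4: O drops in col 1, lands at row 4
Move 5: X drops in col 3, lands at row 5

Answer: .....
.....
.....
.....
.O...
XOXX.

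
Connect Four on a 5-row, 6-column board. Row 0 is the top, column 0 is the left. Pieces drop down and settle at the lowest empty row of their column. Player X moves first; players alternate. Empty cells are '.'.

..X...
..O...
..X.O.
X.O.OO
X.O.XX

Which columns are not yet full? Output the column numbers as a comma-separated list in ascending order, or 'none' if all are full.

col 0: top cell = '.' → open
col 1: top cell = '.' → open
col 2: top cell = 'X' → FULL
col 3: top cell = '.' → open
col 4: top cell = '.' → open
col 5: top cell = '.' → open

Answer: 0,1,3,4,5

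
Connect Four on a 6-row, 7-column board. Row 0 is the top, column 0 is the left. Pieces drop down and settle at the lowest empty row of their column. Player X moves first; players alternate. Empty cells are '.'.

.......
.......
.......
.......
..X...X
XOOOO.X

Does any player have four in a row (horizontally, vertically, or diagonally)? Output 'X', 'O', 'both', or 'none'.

O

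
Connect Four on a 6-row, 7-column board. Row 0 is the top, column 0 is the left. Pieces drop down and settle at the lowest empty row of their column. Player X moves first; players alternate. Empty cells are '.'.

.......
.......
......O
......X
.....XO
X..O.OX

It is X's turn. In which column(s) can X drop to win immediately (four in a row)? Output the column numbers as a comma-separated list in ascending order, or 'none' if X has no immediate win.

col 0: drop X → no win
col 1: drop X → no win
col 2: drop X → no win
col 3: drop X → no win
col 4: drop X → no win
col 5: drop X → no win
col 6: drop X → no win

Answer: none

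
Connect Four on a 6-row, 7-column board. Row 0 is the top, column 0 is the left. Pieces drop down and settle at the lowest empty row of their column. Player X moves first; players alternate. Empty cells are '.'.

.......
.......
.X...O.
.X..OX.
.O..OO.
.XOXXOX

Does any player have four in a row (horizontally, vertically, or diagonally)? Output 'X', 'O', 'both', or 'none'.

none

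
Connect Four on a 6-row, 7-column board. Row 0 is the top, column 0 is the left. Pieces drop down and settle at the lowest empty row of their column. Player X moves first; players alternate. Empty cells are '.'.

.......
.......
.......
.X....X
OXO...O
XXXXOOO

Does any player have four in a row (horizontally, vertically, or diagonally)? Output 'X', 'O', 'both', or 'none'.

X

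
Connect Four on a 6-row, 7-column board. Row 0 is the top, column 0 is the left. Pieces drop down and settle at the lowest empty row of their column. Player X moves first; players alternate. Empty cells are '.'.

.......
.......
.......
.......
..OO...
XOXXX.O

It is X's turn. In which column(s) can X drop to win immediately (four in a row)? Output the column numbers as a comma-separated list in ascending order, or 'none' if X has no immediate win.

col 0: drop X → no win
col 1: drop X → no win
col 2: drop X → no win
col 3: drop X → no win
col 4: drop X → no win
col 5: drop X → WIN!
col 6: drop X → no win

Answer: 5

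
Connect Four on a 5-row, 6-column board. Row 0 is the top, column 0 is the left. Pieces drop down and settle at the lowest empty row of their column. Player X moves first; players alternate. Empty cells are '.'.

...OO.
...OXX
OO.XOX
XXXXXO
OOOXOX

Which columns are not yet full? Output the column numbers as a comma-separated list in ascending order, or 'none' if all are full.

Answer: 0,1,2,5

Derivation:
col 0: top cell = '.' → open
col 1: top cell = '.' → open
col 2: top cell = '.' → open
col 3: top cell = 'O' → FULL
col 4: top cell = 'O' → FULL
col 5: top cell = '.' → open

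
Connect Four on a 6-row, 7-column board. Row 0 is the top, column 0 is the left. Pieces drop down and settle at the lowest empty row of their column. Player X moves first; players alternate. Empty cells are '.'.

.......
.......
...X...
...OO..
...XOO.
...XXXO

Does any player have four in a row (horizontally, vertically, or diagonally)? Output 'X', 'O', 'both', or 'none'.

none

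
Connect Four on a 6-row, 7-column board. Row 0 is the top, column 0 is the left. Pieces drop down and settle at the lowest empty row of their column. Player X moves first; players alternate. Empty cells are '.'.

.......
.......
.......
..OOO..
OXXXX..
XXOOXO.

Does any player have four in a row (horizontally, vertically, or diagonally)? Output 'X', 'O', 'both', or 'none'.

X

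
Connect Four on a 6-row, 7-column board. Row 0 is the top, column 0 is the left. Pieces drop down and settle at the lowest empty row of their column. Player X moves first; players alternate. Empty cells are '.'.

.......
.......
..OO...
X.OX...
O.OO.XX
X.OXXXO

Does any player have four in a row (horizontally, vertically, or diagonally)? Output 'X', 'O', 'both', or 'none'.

O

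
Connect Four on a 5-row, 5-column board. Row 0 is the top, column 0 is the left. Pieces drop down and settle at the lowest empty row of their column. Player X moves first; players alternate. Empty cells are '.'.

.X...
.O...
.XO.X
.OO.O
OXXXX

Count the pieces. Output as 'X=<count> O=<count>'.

X=7 O=6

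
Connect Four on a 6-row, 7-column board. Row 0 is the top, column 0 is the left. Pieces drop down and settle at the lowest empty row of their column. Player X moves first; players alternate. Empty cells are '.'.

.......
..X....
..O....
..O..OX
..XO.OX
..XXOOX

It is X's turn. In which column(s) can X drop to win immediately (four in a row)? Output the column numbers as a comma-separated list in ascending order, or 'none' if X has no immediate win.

Answer: 6

Derivation:
col 0: drop X → no win
col 1: drop X → no win
col 2: drop X → no win
col 3: drop X → no win
col 4: drop X → no win
col 5: drop X → no win
col 6: drop X → WIN!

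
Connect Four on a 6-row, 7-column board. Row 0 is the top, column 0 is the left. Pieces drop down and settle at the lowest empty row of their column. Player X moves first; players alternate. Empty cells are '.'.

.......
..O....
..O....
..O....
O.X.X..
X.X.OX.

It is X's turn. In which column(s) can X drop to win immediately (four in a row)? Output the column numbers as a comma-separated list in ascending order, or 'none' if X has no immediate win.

Answer: none

Derivation:
col 0: drop X → no win
col 1: drop X → no win
col 2: drop X → no win
col 3: drop X → no win
col 4: drop X → no win
col 5: drop X → no win
col 6: drop X → no win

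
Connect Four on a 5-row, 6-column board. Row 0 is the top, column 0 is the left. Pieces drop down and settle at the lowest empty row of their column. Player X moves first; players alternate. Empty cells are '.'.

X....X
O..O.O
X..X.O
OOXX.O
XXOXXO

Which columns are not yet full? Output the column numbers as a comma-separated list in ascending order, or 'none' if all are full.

col 0: top cell = 'X' → FULL
col 1: top cell = '.' → open
col 2: top cell = '.' → open
col 3: top cell = '.' → open
col 4: top cell = '.' → open
col 5: top cell = 'X' → FULL

Answer: 1,2,3,4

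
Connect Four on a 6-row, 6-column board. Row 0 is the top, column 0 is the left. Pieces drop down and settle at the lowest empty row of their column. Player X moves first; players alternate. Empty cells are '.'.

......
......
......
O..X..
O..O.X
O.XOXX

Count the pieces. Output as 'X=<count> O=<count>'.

X=5 O=5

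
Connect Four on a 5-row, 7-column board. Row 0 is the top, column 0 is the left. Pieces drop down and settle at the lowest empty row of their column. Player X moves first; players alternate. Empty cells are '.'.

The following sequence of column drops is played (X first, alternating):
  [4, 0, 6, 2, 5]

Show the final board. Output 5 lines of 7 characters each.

Move 1: X drops in col 4, lands at row 4
Move 2: O drops in col 0, lands at row 4
Move 3: X drops in col 6, lands at row 4
Move 4: O drops in col 2, lands at row 4
Move 5: X drops in col 5, lands at row 4

Answer: .......
.......
.......
.......
O.O.XXX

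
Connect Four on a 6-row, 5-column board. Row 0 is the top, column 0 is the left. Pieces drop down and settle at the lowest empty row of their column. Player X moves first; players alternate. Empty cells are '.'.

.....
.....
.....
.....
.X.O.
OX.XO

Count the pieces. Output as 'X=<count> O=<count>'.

X=3 O=3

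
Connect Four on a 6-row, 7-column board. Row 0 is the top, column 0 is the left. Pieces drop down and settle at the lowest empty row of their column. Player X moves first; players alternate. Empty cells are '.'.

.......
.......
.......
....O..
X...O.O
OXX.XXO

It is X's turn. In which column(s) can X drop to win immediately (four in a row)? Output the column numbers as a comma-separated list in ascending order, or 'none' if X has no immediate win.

col 0: drop X → no win
col 1: drop X → no win
col 2: drop X → no win
col 3: drop X → WIN!
col 4: drop X → no win
col 5: drop X → no win
col 6: drop X → no win

Answer: 3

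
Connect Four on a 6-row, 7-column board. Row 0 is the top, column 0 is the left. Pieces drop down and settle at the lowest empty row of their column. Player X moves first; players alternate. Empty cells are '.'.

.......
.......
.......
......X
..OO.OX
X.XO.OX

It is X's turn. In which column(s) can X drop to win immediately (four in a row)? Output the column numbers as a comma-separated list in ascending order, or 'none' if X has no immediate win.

col 0: drop X → no win
col 1: drop X → no win
col 2: drop X → no win
col 3: drop X → no win
col 4: drop X → no win
col 5: drop X → no win
col 6: drop X → WIN!

Answer: 6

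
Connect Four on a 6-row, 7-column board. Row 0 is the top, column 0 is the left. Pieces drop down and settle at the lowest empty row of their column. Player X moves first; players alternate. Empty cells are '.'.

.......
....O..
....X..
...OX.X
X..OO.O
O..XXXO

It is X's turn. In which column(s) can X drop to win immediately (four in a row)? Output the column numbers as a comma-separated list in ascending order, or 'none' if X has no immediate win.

Answer: 2

Derivation:
col 0: drop X → no win
col 1: drop X → no win
col 2: drop X → WIN!
col 3: drop X → no win
col 4: drop X → no win
col 5: drop X → no win
col 6: drop X → no win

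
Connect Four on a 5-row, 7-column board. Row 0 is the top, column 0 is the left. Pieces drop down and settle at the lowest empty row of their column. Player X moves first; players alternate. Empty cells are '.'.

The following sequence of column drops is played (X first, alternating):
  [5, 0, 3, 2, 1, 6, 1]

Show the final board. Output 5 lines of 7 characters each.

Move 1: X drops in col 5, lands at row 4
Move 2: O drops in col 0, lands at row 4
Move 3: X drops in col 3, lands at row 4
Move 4: O drops in col 2, lands at row 4
Move 5: X drops in col 1, lands at row 4
Move 6: O drops in col 6, lands at row 4
Move 7: X drops in col 1, lands at row 3

Answer: .......
.......
.......
.X.....
OXOX.XO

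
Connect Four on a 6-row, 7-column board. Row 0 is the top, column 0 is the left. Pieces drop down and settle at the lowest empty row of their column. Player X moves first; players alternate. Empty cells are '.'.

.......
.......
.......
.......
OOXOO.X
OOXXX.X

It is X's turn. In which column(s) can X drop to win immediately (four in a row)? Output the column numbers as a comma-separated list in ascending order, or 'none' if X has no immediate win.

Answer: 5

Derivation:
col 0: drop X → no win
col 1: drop X → no win
col 2: drop X → no win
col 3: drop X → no win
col 4: drop X → no win
col 5: drop X → WIN!
col 6: drop X → no win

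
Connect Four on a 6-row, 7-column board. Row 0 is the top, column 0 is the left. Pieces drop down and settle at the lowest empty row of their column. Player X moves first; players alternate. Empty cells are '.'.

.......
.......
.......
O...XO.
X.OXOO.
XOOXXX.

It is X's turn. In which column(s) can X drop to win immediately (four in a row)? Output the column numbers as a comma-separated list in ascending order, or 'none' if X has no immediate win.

col 0: drop X → no win
col 1: drop X → no win
col 2: drop X → no win
col 3: drop X → no win
col 4: drop X → no win
col 5: drop X → no win
col 6: drop X → WIN!

Answer: 6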